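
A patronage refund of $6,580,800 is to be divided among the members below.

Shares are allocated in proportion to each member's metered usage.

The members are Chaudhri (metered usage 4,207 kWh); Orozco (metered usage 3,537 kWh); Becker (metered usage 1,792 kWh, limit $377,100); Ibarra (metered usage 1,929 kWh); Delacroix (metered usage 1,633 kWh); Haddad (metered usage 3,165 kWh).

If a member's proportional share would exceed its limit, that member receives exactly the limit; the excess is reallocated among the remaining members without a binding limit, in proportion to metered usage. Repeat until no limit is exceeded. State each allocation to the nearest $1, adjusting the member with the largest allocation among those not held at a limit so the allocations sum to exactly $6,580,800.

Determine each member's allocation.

Sum of metered usage: 16,263.
Proportional shares (ignoring caps): Chaudhri 1,702,356.61; Orozco 1,431,242.06; Becker 725,130.27; Ibarra 780,567.13; Delacroix 660,791.15; Haddad 1,280,712.78.
Capped: Becker ($377,100); remaining pool $6,203,700 reallocated over remaining metered usage 14,471.
Redistributed shares: Chaudhri 1,803,535.75 → $1,803,536; Orozco 1,516,307.57 → $1,516,308; Ibarra 826,959.94 → $826,960; Delacroix 700,065.10 → $700,065; Haddad 1,356,831.63 → $1,356,832.
Rounding difference −$1 applied to Chaudhri → $1,803,535.

Chaudhri: $1,803,535 · Orozco: $1,516,308 · Becker: $377,100 · Ibarra: $826,960 · Delacroix: $700,065 · Haddad: $1,356,832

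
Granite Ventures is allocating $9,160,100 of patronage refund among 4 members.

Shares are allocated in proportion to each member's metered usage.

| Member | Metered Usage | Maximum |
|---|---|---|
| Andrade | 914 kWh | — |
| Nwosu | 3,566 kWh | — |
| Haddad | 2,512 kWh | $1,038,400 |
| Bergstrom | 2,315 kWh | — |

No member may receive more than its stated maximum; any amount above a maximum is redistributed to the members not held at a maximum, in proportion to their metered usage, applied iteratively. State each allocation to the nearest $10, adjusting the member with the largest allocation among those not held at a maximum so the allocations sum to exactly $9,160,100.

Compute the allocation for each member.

Andrade: $1,092,460 · Nwosu: $4,262,240 · Haddad: $1,038,400 · Bergstrom: $2,767,000

Sum of metered usage: 9,307.
Proportional shares (ignoring caps): Andrade 899,573.59; Nwosu 3,509,714.90; Haddad 2,472,351.05; Bergstrom 2,278,460.46.
Cap binds for Haddad ($1,038,400); balance $8,121,700 reallocated over remaining metered usage 6,795.
Remaining shares: Andrade 1,092,455.31 → $1,092,460; Nwosu 4,262,249.04 → $4,262,250; Bergstrom 2,766,995.66 → $2,767,000.
Rounding difference −$10 applied to Nwosu → $4,262,240.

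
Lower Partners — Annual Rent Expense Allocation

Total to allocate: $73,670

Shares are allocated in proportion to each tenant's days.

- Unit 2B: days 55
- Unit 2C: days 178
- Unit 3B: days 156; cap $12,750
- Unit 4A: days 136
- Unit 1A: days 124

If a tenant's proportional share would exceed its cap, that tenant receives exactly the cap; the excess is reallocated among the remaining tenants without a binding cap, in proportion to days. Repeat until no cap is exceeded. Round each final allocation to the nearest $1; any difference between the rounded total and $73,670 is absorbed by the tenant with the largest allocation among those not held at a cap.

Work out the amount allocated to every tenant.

Combined days = 649.
Proportional shares (ignoring caps): Unit 2B 6,243.22; Unit 2C 20,205.33; Unit 3B 17,708.04; Unit 4A 15,437.78; Unit 1A 14,075.62.
Capped: Unit 3B ($12,750); residual $60,920 reallocated over remaining days 493.
Remaining shares: Unit 2B 6,796.35 → $6,796; Unit 2C 21,995.46 → $21,995; Unit 4A 16,805.52 → $16,806; Unit 1A 15,322.68 → $15,323.

Unit 2B: $6,796; Unit 2C: $21,995; Unit 3B: $12,750; Unit 4A: $16,806; Unit 1A: $15,323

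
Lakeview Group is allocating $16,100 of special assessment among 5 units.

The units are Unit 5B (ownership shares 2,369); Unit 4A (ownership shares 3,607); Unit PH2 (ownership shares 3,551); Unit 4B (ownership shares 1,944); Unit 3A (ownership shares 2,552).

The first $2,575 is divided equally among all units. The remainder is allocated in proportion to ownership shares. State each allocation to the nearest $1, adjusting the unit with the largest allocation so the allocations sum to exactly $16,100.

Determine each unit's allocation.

Unit 5B: $2,800 | Unit 4A: $3,994 | Unit PH2: $3,940 | Unit 4B: $2,390 | Unit 3A: $2,976

$2,575 shared equally gives $515 per unit.
Remainder $13,525 by ownership shares (total 14,023): Unit 5B 2,284.87 → $2,285; Unit 4A 3,478.90 → $3,479; Unit PH2 3,424.89 → $3,425; Unit 4B 1,874.96 → $1,875; Unit 3A 2,461.37 → $2,461.
Totals: Unit 5B $515 + $2,285 = $2,800; Unit 4A $515 + $3,479 = $3,994; Unit PH2 $515 + $3,425 = $3,940; Unit 4B $515 + $1,875 = $2,390; Unit 3A $515 + $2,461 = $2,976.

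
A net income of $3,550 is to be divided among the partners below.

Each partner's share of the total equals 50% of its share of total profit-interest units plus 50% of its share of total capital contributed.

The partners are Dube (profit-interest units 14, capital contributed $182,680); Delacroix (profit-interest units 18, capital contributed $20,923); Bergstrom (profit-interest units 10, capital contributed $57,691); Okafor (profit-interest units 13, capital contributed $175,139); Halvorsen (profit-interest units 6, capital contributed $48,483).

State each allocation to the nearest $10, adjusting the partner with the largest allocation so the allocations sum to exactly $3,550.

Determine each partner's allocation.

Profit-interest units total 61; capital contributed total 484,916.
Combined weights (50% profit-interest units + 50% capital contributed): Dube 0.3031; Delacroix 0.1691; Bergstrom 0.1415; Okafor 0.2871; Halvorsen 0.0992.
Unrounded shares: Dube 1,076.06; Delacroix 600.36; Bergstrom 502.16; Okafor 1,019.36; Halvorsen 352.06.
Rounded to nearest $10: Dube $1,080; Delacroix $600; Bergstrom $500; Okafor $1,020; Halvorsen $350. Sum = $3,550.
Sum already equals the total — no adjustment.

Dube: $1,080 | Delacroix: $600 | Bergstrom: $500 | Okafor: $1,020 | Halvorsen: $350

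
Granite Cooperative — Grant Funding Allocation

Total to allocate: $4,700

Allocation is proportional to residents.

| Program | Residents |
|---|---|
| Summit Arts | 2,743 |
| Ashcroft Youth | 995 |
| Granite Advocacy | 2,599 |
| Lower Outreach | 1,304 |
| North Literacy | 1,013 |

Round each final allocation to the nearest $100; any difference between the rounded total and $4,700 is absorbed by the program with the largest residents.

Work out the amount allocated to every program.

Summit Arts: $1,500 | Ashcroft Youth: $500 | Granite Advocacy: $1,400 | Lower Outreach: $700 | North Literacy: $600

Sum of residents: 2,743 + 995 + 2,599 + 1,304 + 1,013 = 8,654.
Raw shares: Summit Arts 1,489.73; Ashcroft Youth 540.39; Granite Advocacy 1,411.52; Lower Outreach 708.20; North Literacy 550.16.
At nearest $100: Summit Arts $1,500; Ashcroft Youth $500; Granite Advocacy $1,400; Lower Outreach $700; North Literacy $600. Sum = $4,700.
Sum already equals the total — no adjustment.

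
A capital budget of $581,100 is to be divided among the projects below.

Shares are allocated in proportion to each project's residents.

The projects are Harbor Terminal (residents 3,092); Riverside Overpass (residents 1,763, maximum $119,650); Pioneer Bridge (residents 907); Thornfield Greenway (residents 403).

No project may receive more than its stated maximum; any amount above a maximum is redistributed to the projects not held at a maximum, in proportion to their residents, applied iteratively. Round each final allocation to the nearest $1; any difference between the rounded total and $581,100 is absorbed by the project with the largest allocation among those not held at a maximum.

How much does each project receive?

Harbor Terminal: $324,127 | Riverside Overpass: $119,650 | Pioneer Bridge: $95,078 | Thornfield Greenway: $42,245

Residents total: 6,165.
Unconstrained shares: Harbor Terminal 291,445.45; Riverside Overpass 166,176.69; Pioneer Bridge 85,491.92; Thornfield Greenway 37,985.94.
Capped: Riverside Overpass ($119,650); residual $461,450 reallocated over remaining residents 4,402.
Remaining shares: Harbor Terminal 324,126.17 → $324,126; Pioneer Bridge 95,078.41 → $95,078; Thornfield Greenway 42,245.42 → $42,245.
Rounding difference +$1 applied to Harbor Terminal → $324,127.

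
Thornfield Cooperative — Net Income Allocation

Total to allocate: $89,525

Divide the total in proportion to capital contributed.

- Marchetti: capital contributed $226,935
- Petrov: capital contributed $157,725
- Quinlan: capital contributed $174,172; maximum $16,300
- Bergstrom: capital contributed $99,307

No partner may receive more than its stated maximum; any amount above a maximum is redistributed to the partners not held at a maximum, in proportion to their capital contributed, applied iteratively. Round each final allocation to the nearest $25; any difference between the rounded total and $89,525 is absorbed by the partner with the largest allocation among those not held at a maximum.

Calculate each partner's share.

Capital contributed total: 658,139.
Proportional shares (ignoring caps): Marchetti 30,869.40; Petrov 21,454.94; Quinlan 23,692.18; Bergstrom 13,508.48.
Held at cap: Quinlan ($16,300); balance $73,225 reallocated over remaining capital contributed 483,967.
Redistributed shares: Marchetti 34,335.64 → $34,325; Petrov 23,864.05 → $23,875; Bergstrom 15,025.31 → $15,025.

Marchetti: $34,325 | Petrov: $23,875 | Quinlan: $16,300 | Bergstrom: $15,025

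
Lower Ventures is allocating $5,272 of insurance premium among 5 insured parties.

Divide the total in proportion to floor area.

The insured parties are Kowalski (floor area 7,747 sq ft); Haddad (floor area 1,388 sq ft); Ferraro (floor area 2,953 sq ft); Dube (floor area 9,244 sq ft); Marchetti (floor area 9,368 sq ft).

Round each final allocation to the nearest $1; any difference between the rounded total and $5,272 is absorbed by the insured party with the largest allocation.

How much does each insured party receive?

Sum of floor area: 30,700.
Unrounded shares: Kowalski 7,747/30,700 × $5,272 = 1,330.36; Haddad 1,388/30,700 × $5,272 = 238.36; Ferraro 2,953/30,700 × $5,272 = 507.11; Dube 9,244/30,700 × $5,272 = 1,587.44; Marchetti 9,368/30,700 × $5,272 = 1,608.73.
Rounded to nearest $1: Kowalski $1,330; Haddad $238; Ferraro $507; Dube $1,587; Marchetti $1,609. Sum = $5,271.
Difference $5,272 − $5,271 = +$1 applied to largest allocation (Marchetti): Marchetti becomes $1,610.

Kowalski: $1,330 | Haddad: $238 | Ferraro: $507 | Dube: $1,587 | Marchetti: $1,610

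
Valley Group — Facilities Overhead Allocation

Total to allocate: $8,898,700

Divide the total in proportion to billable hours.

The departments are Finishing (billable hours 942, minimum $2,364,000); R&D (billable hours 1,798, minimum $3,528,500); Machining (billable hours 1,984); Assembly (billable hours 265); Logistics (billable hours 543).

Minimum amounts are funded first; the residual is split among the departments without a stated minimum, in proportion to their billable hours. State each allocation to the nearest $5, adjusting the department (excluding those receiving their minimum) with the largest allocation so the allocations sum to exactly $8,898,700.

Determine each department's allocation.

Finishing: $2,364,000 | R&D: $3,528,500 | Machining: $2,136,210 | Assembly: $285,330 | Logistics: $584,660

Fund the minimums — Finishing $2,364,000; R&D $3,528,500. Residual $3,006,200.
Residual split over remaining billable hours 2,792: Machining 2,136,210.89 → $2,136,210; Assembly 285,330.59 → $285,330; Logistics 584,658.52 → $584,660.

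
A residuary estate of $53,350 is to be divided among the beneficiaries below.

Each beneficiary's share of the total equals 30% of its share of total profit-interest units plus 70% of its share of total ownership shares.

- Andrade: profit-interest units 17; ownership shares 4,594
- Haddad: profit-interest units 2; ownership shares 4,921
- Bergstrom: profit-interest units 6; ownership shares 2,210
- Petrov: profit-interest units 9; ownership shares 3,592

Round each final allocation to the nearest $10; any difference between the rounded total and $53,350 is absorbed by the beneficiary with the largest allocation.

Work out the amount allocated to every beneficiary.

Totals — profit-interest units 34, ownership shares 15,317.
Combined weights (30% profit-interest units + 70% ownership shares): Andrade 0.3599; Haddad 0.2425; Bergstrom 0.1539; Petrov 0.2436.
Unrounded shares: Andrade 19,203.32; Haddad 12,939.56; Bergstrom 8,212.70; Petrov 12,994.42.
Rounded to nearest $10: Andrade $19,200; Haddad $12,940; Bergstrom $8,210; Petrov $12,990. Sum = $53,340.
Difference $53,350 − $53,340 = +$10 applied to largest allocation (Andrade): Andrade becomes $19,210.

Andrade: $19,210; Haddad: $12,940; Bergstrom: $8,210; Petrov: $12,990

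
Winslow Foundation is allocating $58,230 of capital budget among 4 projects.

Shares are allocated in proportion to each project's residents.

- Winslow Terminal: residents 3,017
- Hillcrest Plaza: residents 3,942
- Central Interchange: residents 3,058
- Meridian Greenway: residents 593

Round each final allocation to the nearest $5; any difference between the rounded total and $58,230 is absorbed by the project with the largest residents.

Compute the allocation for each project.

Winslow Terminal: $16,560 | Hillcrest Plaza: $21,630 | Central Interchange: $16,785 | Meridian Greenway: $3,255

Total residents = 10,610.
Raw shares: Winslow Terminal 3,017/10,610 × $58,230 = 16,557.96; Hillcrest Plaza 3,942/10,610 × $58,230 = 21,634.56; Central Interchange 3,058/10,610 × $58,230 = 16,782.97; Meridian Greenway 593/10,610 × $58,230 = 3,254.51.
After rounding ($5): Winslow Terminal $16,560; Hillcrest Plaza $21,635; Central Interchange $16,785; Meridian Greenway $3,255. Sum = $58,235.
Difference $58,230 − $58,235 = −$5 applied to largest residents (Hillcrest Plaza): Hillcrest Plaza becomes $21,630.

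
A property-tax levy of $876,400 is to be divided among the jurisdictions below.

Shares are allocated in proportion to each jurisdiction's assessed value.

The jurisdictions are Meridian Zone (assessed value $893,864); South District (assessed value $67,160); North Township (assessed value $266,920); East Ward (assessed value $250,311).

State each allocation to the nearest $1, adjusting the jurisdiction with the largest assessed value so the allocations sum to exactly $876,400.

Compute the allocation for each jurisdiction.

Meridian Zone: $529,936; South District: $39,817; North Township: $158,247; East Ward: $148,400

Combined assessed value = 1,478,255.
Proportional shares: Meridian Zone 893,864/1,478,255 × $876,400 = 529,937.26; South District 67,160/1,478,255 × $876,400 = 39,816.56; North Township 266,920/1,478,255 × $876,400 = 158,246.51; East Ward 250,311/1,478,255 × $876,400 = 148,399.67.
After rounding ($1): Meridian Zone $529,937; South District $39,817; North Township $158,247; East Ward $148,400. Sum = $876,401.
Difference $876,400 − $876,401 = −$1 applied to largest assessed value (Meridian Zone): Meridian Zone becomes $529,936.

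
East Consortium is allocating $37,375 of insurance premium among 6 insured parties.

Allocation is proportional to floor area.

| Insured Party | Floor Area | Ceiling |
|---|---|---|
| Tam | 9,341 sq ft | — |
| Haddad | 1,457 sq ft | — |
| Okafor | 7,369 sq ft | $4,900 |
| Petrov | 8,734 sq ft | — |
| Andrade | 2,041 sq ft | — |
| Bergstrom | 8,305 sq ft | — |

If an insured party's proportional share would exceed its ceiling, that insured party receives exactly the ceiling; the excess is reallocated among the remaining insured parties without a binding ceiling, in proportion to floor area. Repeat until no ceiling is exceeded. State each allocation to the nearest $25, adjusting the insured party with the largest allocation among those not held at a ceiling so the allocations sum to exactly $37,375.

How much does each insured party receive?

Tam: $10,150; Haddad: $1,575; Okafor: $4,900; Petrov: $9,500; Andrade: $2,225; Bergstrom: $9,025

Total floor area = 37,247.
Proportional shares (ignoring caps): Tam 9,373.10; Haddad 1,462.01; Okafor 7,394.32; Petrov 8,764.01; Andrade 2,048.01; Bergstrom 8,333.54.
Held at cap: Okafor ($4,900); residual $32,475 reallocated over remaining floor area 29,878.
Remaining shares: Tam 10,152.92 → $10,150; Haddad 1,583.64 → $1,575; Petrov 9,493.16 → $9,500; Andrade 2,218.40 → $2,225; Bergstrom 9,026.87 → $9,025.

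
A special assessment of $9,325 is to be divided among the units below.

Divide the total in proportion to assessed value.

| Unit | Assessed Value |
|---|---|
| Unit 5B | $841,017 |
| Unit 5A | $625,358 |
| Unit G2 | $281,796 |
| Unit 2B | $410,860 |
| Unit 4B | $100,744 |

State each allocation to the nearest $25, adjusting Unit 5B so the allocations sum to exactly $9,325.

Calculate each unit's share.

Unit 5B: $3,450; Unit 5A: $2,575; Unit G2: $1,175; Unit 2B: $1,700; Unit 4B: $425

Sum of assessed value: 2,259,775.
Raw shares: Unit 5B 841,017/2,259,775 × $9,325 = 3,470.47; Unit 5A 625,358/2,259,775 × $9,325 = 2,580.55; Unit G2 281,796/2,259,775 × $9,325 = 1,162.84; Unit 2B 410,860/2,259,775 × $9,325 = 1,695.42; Unit 4B 100,744/2,259,775 × $9,325 = 415.72.
Rounded to nearest $25: Unit 5B $3,475; Unit 5A $2,575; Unit G2 $1,175; Unit 2B $1,700; Unit 4B $425. Sum = $9,350.
Difference $9,325 − $9,350 = −$25 applied to Unit 5B: Unit 5B becomes $3,450.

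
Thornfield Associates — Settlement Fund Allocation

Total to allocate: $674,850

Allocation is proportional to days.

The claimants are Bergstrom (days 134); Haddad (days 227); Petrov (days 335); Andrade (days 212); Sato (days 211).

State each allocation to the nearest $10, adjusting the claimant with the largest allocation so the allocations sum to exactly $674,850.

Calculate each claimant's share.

Combined days = 1,119.
Pro-rata amounts: Bergstrom 134/1,119 × $674,850 = 80,813.14; Haddad 227/1,119 × $674,850 = 136,899.87; Petrov 335/1,119 × $674,850 = 202,032.84; Andrade 212/1,119 × $674,850 = 127,853.62; Sato 211/1,119 × $674,850 = 127,250.54.
After rounding ($10): Bergstrom $80,810; Haddad $136,900; Petrov $202,030; Andrade $127,850; Sato $127,250. Sum = $674,840.
Difference $674,850 − $674,840 = +$10 applied to largest allocation (Petrov): Petrov becomes $202,040.

Bergstrom: $80,810; Haddad: $136,900; Petrov: $202,040; Andrade: $127,850; Sato: $127,250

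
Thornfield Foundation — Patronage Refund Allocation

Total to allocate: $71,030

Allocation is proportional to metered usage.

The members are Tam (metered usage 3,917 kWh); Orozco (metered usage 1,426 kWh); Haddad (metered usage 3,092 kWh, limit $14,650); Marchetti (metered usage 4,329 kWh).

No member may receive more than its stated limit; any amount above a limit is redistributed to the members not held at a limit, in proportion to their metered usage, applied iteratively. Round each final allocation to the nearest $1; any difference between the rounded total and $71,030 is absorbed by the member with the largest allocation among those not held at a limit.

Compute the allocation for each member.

Total metered usage = 12,764.
Unconstrained shares: Tam 21,797.60; Orozco 7,935.505; Haddad 17,206.58; Marchetti 24,090.32.
Held at cap: Haddad ($14,650); remaining pool $56,380 reallocated over remaining metered usage 9,672.
Shares after redistribution: Tam 22,832.97 → $22,833; Orozco 8,312.44 → $8,312; Marchetti 25,234.60 → $25,235.

Tam: $22,833; Orozco: $8,312; Haddad: $14,650; Marchetti: $25,235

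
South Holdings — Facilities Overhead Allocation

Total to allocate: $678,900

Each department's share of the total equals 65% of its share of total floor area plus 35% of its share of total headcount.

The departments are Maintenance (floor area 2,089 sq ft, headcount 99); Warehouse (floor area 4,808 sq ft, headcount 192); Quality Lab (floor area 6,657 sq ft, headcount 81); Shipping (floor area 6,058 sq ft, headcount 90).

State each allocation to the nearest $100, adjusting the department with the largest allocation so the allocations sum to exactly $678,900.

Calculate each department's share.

Maintenance: $97,900 · Warehouse: $207,000 · Quality Lab: $191,400 · Shipping: $182,600

Floor area total 19,612; headcount total 462.
Composite weights (65% floor area + 35% headcount): Maintenance 0.1442; Warehouse 0.3048; Quality Lab 0.2820; Shipping 0.2690.
Raw shares: Maintenance 97,921.60; Warehouse 206,932.77; Quality Lab 191,447.36; Shipping 182,598.27.
After rounding ($100): Maintenance $97,900; Warehouse $206,900; Quality Lab $191,400; Shipping $182,600. Sum = $678,800.
Difference $678,900 − $678,800 = +$100 applied to largest allocation (Warehouse): Warehouse becomes $207,000.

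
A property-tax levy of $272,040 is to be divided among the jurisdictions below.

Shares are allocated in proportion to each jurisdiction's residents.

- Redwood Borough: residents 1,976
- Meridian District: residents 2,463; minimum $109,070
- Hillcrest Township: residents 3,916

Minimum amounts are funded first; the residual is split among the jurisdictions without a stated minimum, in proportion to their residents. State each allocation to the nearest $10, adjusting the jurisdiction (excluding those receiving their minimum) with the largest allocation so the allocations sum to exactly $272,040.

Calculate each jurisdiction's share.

Guaranteed amounts: Meridian District $109,070. Balance $162,970.
Balance split over remaining residents 5,892: Redwood Borough 54,655.25 → $54,660; Hillcrest Township 108,314.75 → $108,310.

Redwood Borough: $54,660; Meridian District: $109,070; Hillcrest Township: $108,310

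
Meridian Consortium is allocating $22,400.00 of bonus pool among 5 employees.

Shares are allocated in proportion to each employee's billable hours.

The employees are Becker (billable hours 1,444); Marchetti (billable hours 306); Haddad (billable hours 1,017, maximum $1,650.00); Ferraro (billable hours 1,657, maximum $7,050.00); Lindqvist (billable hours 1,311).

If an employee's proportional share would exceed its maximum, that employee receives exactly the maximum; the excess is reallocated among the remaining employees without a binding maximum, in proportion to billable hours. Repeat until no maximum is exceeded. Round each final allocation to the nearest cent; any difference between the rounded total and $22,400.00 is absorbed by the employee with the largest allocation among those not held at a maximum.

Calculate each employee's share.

Total billable hours = 5,735.
Proportional shares (ignoring caps): Becker 5,640.0349; Marchetti 1,195.1874; Haddad 3,972.2406; Ferraro 6,471.9791; Lindqvist 5,120.5580.
Cap binds for Haddad ($1,650.00); remaining pool $20,750.00 reallocated over remaining billable hours 4,718.
Cap binds for Ferraro ($7,050.00); remaining pool $13,700.00 reallocated over remaining billable hours 3,061.
Shares after redistribution: Becker 6,462.8553 → $6,462.86; Marchetti 1,369.5524 → $1,369.55; Lindqvist 5,867.5923 → $5,867.59.

Becker: $6,462.86 · Marchetti: $1,369.55 · Haddad: $1,650.00 · Ferraro: $7,050.00 · Lindqvist: $5,867.59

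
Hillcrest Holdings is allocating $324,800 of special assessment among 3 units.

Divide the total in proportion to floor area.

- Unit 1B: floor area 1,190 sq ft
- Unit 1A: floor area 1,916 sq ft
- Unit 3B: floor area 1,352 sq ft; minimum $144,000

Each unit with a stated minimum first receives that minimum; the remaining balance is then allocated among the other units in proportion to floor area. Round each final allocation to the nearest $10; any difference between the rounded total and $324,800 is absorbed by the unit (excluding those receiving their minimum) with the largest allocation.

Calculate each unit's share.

Unit 1B: $69,270; Unit 1A: $111,530; Unit 3B: $144,000

Minimums first: Unit 3B $144,000. Balance $180,800.
Balance split over remaining floor area 3,106: Unit 1B 69,269.80 → $69,270; Unit 1A 111,530.20 → $111,530.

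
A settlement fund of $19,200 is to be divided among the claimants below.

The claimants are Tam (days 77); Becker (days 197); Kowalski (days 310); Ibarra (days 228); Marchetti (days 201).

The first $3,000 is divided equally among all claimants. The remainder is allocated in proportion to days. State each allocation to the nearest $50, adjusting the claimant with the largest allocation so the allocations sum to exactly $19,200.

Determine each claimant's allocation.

Tam: $1,850; Becker: $3,750; Kowalski: $5,550; Ibarra: $4,250; Marchetti: $3,800

First tranche $3,000 split equally: $600 each.
Remainder $16,200 by days (total 1,013): Tam 1,231.39 → $1,250; Becker 3,150.44 → $3,150; Kowalski 4,957.55 → $4,950; Ibarra 3,646.20 → $3,650; Marchetti 3,214.41 → $3,200.
Totals: Tam $600 + $1,250 = $1,850; Becker $600 + $3,150 = $3,750; Kowalski $600 + $4,950 = $5,550; Ibarra $600 + $3,650 = $4,250; Marchetti $600 + $3,200 = $3,800.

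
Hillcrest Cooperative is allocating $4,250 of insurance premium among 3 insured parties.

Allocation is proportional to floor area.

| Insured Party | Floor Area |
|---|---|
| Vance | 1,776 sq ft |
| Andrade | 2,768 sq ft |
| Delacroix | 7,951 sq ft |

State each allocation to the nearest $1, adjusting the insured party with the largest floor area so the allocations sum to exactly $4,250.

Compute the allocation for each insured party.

Vance: $604 | Andrade: $941 | Delacroix: $2,705

Sum of floor area: 1,776 + 2,768 + 7,951 = 12,495.
Proportional shares: Vance 604.08; Andrade 941.497; Delacroix 2,704.42.
After rounding ($1): Vance $604; Andrade $941; Delacroix $2,704. Sum = $4,249.
Difference $4,250 − $4,249 = +$1 applied to largest floor area (Delacroix): Delacroix becomes $2,705.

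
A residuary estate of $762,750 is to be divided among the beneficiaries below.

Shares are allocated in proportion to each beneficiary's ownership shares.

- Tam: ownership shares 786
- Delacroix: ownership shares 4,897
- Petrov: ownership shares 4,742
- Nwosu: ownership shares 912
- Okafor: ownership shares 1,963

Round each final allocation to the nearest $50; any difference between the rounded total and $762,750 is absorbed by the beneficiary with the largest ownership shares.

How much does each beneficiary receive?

Tam: $45,100; Delacroix: $280,800; Petrov: $271,950; Nwosu: $52,300; Okafor: $112,600

Total ownership shares = 13,300.
Pro-rata amounts: Tam 786/13,300 × $762,750 = 45,076.80; Delacroix 4,897/13,300 × $762,750 = 280,841.11; Petrov 4,742/13,300 × $762,750 = 271,951.92; Nwosu 912/13,300 × $762,750 = 52,302.86; Okafor 1,963/13,300 × $762,750 = 112,577.31.
Rounded to nearest $50: Tam $45,100; Delacroix $280,850; Petrov $271,950; Nwosu $52,300; Okafor $112,600. Sum = $762,800.
Difference $762,750 − $762,800 = −$50 applied to largest ownership shares (Delacroix): Delacroix becomes $280,800.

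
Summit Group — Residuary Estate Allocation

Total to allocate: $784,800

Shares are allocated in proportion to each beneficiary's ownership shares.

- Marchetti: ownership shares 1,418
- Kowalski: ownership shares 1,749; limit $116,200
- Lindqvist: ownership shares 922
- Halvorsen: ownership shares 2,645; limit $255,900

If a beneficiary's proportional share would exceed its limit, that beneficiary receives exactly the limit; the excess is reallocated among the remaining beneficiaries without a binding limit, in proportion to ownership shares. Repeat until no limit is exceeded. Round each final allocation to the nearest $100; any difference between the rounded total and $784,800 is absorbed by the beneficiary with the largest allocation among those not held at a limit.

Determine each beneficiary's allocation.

Marchetti: $250,100 · Kowalski: $116,200 · Lindqvist: $162,600 · Halvorsen: $255,900

Total ownership shares = 6,734.
Unconstrained shares: Marchetti 165,257.86; Kowalski 203,833.56; Lindqvist 107,452.57; Halvorsen 308,256.01.
Capped: Kowalski ($116,200), Halvorsen ($255,900); residual $412,700 reallocated over remaining ownership shares 2,340.
Shares after redistribution: Marchetti 250,089.15 → $250,100; Lindqvist 162,610.85 → $162,600.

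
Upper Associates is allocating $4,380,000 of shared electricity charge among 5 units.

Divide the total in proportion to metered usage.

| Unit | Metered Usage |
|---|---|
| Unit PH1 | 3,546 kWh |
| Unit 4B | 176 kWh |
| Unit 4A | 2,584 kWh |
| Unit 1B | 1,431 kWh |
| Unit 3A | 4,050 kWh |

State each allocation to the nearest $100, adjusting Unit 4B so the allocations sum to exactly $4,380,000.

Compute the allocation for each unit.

Unit PH1: $1,317,700 · Unit 4B: $65,300 · Unit 4A: $960,200 · Unit 1B: $531,800 · Unit 3A: $1,505,000

Combined metered usage = 11,787.
Raw shares: Unit PH1 3,546/11,787 × $4,380,000 = 1,317,678.80; Unit 4B 176/11,787 × $4,380,000 = 65,400.87; Unit 4A 2,584/11,787 × $4,380,000 = 960,203.61; Unit 1B 1,431/11,787 × $4,380,000 = 531,753.63; Unit 3A 4,050/11,787 × $4,380,000 = 1,504,963.09.
Rounded to nearest $100: Unit PH1 $1,317,700; Unit 4B $65,400; Unit 4A $960,200; Unit 1B $531,800; Unit 3A $1,505,000. Sum = $4,380,100.
Difference $4,380,000 − $4,380,100 = −$100 applied to Unit 4B: Unit 4B becomes $65,300.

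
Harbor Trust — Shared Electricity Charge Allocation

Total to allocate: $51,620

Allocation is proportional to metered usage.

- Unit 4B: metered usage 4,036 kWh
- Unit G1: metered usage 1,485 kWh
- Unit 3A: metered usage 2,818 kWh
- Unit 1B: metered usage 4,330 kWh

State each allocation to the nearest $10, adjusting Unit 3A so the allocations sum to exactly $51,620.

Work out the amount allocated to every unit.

Total metered usage = 12,669.
Pro-rata amounts: Unit 4B 4,036/12,669 × $51,620 = 16,444.73; Unit G1 1,485/12,669 × $51,620 = 6,050.65; Unit 3A 2,818/12,669 × $51,620 = 11,481.98; Unit 1B 4,330/12,669 × $51,620 = 17,642.64.
Rounded to nearest $10: Unit 4B $16,440; Unit G1 $6,050; Unit 3A $11,480; Unit 1B $17,640. Sum = $51,610.
Difference $51,620 − $51,610 = +$10 applied to Unit 3A: Unit 3A becomes $11,490.

Unit 4B: $16,440 · Unit G1: $6,050 · Unit 3A: $11,490 · Unit 1B: $17,640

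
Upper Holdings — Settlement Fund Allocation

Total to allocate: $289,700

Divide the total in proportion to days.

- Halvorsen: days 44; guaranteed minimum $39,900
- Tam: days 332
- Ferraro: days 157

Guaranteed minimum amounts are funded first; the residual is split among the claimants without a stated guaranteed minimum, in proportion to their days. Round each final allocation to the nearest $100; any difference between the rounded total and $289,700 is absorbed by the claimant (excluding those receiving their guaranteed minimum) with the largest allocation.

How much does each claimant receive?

Halvorsen: $39,900; Tam: $169,600; Ferraro: $80,200

Minimums first: Halvorsen $39,900. Balance $249,800.
Balance split over remaining days 489: Tam 169,598.36 → $169,600; Ferraro 80,201.64 → $80,200.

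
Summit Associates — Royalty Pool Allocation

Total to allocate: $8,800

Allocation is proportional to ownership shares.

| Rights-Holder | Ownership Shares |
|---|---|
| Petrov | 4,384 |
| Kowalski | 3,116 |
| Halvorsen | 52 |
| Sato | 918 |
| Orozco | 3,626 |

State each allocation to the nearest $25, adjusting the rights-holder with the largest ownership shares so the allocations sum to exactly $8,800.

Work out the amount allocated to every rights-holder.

Combined ownership shares = 12,096.
Proportional shares: Petrov 4,384/12,096 × $8,800 = 3,189.42; Kowalski 3,116/12,096 × $8,800 = 2,266.93; Halvorsen 52/12,096 × $8,800 = 37.83; Sato 918/12,096 × $8,800 = 667.86; Orozco 3,626/12,096 × $8,800 = 2,637.96.
At nearest $25: Petrov $3,200; Kowalski $2,275; Halvorsen $50; Sato $675; Orozco $2,650. Sum = $8,850.
Difference $8,800 − $8,850 = −$50 applied to largest ownership shares (Petrov): Petrov becomes $3,150.

Petrov: $3,150; Kowalski: $2,275; Halvorsen: $50; Sato: $675; Orozco: $2,650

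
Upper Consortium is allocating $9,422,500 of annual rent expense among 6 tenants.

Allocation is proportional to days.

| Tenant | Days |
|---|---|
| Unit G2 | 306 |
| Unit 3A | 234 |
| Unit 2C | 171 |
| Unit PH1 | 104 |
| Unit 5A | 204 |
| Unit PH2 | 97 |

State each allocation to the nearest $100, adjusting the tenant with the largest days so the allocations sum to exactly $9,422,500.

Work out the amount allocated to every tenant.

Sum of days: 306 + 234 + 171 + 104 + 204 + 97 = 1,116.
Unrounded shares: Unit G2 2,583,588.71; Unit 3A 1,975,685.48; Unit 2C 1,443,770.16; Unit PH1 878,082.44; Unit 5A 1,722,392.47; Unit PH2 818,980.73.
Rounded to nearest $100: Unit G2 $2,583,600; Unit 3A $1,975,700; Unit 2C $1,443,800; Unit PH1 $878,100; Unit 5A $1,722,400; Unit PH2 $819,000. Sum = $9,422,600.
Difference $9,422,500 − $9,422,600 = −$100 applied to largest days (Unit G2): Unit G2 becomes $2,583,500.

Unit G2: $2,583,500 · Unit 3A: $1,975,700 · Unit 2C: $1,443,800 · Unit PH1: $878,100 · Unit 5A: $1,722,400 · Unit PH2: $819,000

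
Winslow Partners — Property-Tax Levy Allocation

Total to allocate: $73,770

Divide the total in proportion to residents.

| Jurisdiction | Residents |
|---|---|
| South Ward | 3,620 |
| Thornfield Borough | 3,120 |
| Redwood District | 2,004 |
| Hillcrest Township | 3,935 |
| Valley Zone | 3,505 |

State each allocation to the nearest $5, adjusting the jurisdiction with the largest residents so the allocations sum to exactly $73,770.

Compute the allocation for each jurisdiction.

South Ward: $16,500 · Thornfield Borough: $14,220 · Redwood District: $9,135 · Hillcrest Township: $17,940 · Valley Zone: $15,975

Total residents = 16,184.
Proportional shares: South Ward 3,620/16,184 × $73,770 = 16,500.70; Thornfield Borough 3,120/16,184 × $73,770 = 14,221.60; Redwood District 2,004/16,184 × $73,770 = 9,134.64; Hillcrest Township 3,935/16,184 × $73,770 = 17,936.54; Valley Zone 3,505/16,184 × $73,770 = 15,976.51.
At nearest $5: South Ward $16,500; Thornfield Borough $14,220; Redwood District $9,135; Hillcrest Township $17,935; Valley Zone $15,975. Sum = $73,765.
Difference $73,770 − $73,765 = +$5 applied to largest residents (Hillcrest Township): Hillcrest Township becomes $17,940.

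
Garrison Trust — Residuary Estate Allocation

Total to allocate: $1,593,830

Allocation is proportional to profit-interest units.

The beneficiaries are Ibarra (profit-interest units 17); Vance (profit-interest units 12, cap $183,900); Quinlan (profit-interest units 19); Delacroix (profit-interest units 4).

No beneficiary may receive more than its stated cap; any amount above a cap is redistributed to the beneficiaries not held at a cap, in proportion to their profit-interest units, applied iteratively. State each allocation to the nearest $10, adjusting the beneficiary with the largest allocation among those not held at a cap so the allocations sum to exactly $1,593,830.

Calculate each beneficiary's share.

Ibarra: $599,220 · Vance: $183,900 · Quinlan: $669,720 · Delacroix: $140,990

Total profit-interest units = 52.
Pro-rata shares before constraints: Ibarra 521,059.81; Vance 367,806.92; Quinlan 582,360.96; Delacroix 122,602.31.
Capped: Vance ($183,900); balance $1,409,930 reallocated over remaining profit-interest units 40.
Shares after redistribution: Ibarra 599,220.25 → $599,220; Quinlan 669,716.75 → $669,720; Delacroix 140,993.00 → $140,990.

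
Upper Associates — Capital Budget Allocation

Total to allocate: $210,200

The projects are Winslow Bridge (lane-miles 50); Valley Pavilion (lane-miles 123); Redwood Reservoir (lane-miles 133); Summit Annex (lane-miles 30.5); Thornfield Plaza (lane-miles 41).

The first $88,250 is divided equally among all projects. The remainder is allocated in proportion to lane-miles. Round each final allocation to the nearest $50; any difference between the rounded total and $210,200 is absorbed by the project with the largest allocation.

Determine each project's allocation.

First tranche $88,250 split equally: $17,650 each.
Remainder $121,950 by lane-miles (total 377.5): Winslow Bridge 16,152.32 → $16,150; Valley Pavilion 39,734.70 → $39,750; Redwood Reservoir 42,965.17 → $42,950; Summit Annex 9,852.91 → $9,850; Thornfield Plaza 13,244.90 → $13,250.
Totals: Winslow Bridge $17,650 + $16,150 = $33,800; Valley Pavilion $17,650 + $39,750 = $57,400; Redwood Reservoir $17,650 + $42,950 = $60,600; Summit Annex $17,650 + $9,850 = $27,500; Thornfield Plaza $17,650 + $13,250 = $30,900.

Winslow Bridge: $33,800 | Valley Pavilion: $57,400 | Redwood Reservoir: $60,600 | Summit Annex: $27,500 | Thornfield Plaza: $30,900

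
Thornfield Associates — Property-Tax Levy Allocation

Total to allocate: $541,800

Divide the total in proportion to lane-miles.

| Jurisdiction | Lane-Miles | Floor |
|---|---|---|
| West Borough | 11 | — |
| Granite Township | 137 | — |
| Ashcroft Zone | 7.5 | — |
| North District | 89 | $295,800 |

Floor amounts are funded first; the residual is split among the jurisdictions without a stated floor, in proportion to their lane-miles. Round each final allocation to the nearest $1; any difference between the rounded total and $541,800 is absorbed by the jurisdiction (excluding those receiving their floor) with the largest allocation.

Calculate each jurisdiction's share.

Guaranteed amounts: North District $295,800. Balance $246,000.
Balance split over remaining lane-miles 155.5: West Borough 17,401.93 → $17,402; Granite Township 216,733.12 → $216,733; Ashcroft Zone 11,864.95 → $11,865.

West Borough: $17,402 | Granite Township: $216,733 | Ashcroft Zone: $11,865 | North District: $295,800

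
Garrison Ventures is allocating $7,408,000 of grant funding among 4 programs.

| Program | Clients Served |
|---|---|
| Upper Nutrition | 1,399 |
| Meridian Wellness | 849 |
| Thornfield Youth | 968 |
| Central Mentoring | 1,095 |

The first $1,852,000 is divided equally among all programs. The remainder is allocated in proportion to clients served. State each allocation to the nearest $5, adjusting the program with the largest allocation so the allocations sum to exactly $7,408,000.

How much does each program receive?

Upper Nutrition: $2,266,025 | Meridian Wellness: $1,557,190 | Thornfield Youth: $1,710,555 | Central Mentoring: $1,874,230

First tranche $1,852,000 split equally: $463,000 each.
Remainder $5,556,000 by clients served (total 4,311): Upper Nutrition 1,803,025.75 → $1,803,025; Meridian Wellness 1,094,187.89 → $1,094,190; Thornfield Youth 1,247,554.63 → $1,247,555; Central Mentoring 1,411,231.73 → $1,411,230.
Totals: Upper Nutrition $463,000 + $1,803,025 = $2,266,025; Meridian Wellness $463,000 + $1,094,190 = $1,557,190; Thornfield Youth $463,000 + $1,247,555 = $1,710,555; Central Mentoring $463,000 + $1,411,230 = $1,874,230.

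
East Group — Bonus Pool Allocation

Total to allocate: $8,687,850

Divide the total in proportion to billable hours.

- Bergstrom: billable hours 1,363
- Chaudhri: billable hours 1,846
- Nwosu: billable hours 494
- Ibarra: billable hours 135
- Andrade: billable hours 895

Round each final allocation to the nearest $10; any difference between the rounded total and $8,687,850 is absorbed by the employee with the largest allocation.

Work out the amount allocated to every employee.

Bergstrom: $2,501,910 | Chaudhri: $3,388,510 | Nwosu: $906,780 | Ibarra: $247,800 | Andrade: $1,642,850

Billable hours total: 4,733.
Proportional shares: Bergstrom 1,363/4,733 × $8,687,850 = 2,501,909.90; Chaudhri 1,846/4,733 × $8,687,850 = 3,388,500.13; Nwosu 494/4,733 × $8,687,850 = 906,781.72; Ibarra 135/4,733 × $8,687,850 = 247,804.72; Andrade 895/4,733 × $8,687,850 = 1,642,853.53.
After rounding ($10): Bergstrom $2,501,910; Chaudhri $3,388,500; Nwosu $906,780; Ibarra $247,800; Andrade $1,642,850. Sum = $8,687,840.
Difference $8,687,850 − $8,687,840 = +$10 applied to largest allocation (Chaudhri): Chaudhri becomes $3,388,510.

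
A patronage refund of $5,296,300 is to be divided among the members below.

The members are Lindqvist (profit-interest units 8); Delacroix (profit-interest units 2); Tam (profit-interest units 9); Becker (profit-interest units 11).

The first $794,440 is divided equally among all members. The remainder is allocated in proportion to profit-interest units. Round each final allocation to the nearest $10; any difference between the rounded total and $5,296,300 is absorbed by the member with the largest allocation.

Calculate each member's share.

Lindqvist: $1,399,110 | Delacroix: $498,730 | Tam: $1,549,170 | Becker: $1,849,290

First tranche $794,440 split equally: $198,610 each.
Remainder $4,501,860 by profit-interest units (total 30): Lindqvist 1,200,496.00 → $1,200,500; Delacroix 300,124.00 → $300,120; Tam 1,350,558.00 → $1,350,560; Becker 1,650,682.00 → $1,650,680.
Totals: Lindqvist $198,610 + $1,200,500 = $1,399,110; Delacroix $198,610 + $300,120 = $498,730; Tam $198,610 + $1,350,560 = $1,549,170; Becker $198,610 + $1,650,680 = $1,849,290.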